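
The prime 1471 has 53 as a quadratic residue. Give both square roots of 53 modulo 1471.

537, 934

Since 1471 ≡ 3 (mod 4), a square root of 53 is 53^((1471+1)/4) = 53^368 mod 1471.
Repeated squaring: 53^2≡1338, 53^4≡37, 53^8≡1369, 53^16≡107, 53^32≡1152, 53^64≡262, 53^128≡978, 53^256≡334 (mod 1471).
53^368 = 53^(256+64+32+16) ≡ 537 (mod 1471).
Check: 537² = 288369 ≡ 53 (mod 1471). The two roots are 537 and 934.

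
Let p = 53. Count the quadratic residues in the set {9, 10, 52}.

3

(9/53) = +1 → QR.
(10/53) = +1 → QR.
(52/53) = +1 → QR.
Total quadratic residues among the 3: 3.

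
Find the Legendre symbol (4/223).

1

Pull out 2^2: since 223 ≡ 7 (mod 8), (2/223) = +1, so (2/223)^2 = +1.
Reached (1/223) = 1. Collecting the sign flips along the way, the symbol is +1.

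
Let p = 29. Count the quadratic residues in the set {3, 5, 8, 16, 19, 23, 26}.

(3/29) = -1 → non-residue.
(5/29) = +1 → QR.
(8/29) = -1 → non-residue.
(16/29) = +1 → QR.
(19/29) = -1 → non-residue.
(23/29) = +1 → QR.
(26/29) = -1 → non-residue.
Total quadratic residues among the 7: 3.

3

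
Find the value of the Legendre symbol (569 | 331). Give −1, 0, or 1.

1

First reduce: 569 ≡ 238 (mod 331).
Pull out 2: since 331 ≡ 3 (mod 8), (2/331) = -1.
Reciprocity: 119 ≡ 3 and 331 ≡ 3 (mod 4), so (119/331) = −(331/119).
Reduce top mod 119: now compute (93/119).
Reciprocity: 93 ≡ 1 and 119 ≡ 3 (mod 4), so (93/119) = +(119/93).
Reduce top mod 93: now compute (26/93).
Pull out 2: since 93 ≡ 5 (mod 8), (2/93) = -1.
Reciprocity: 13 ≡ 1 and 93 ≡ 1 (mod 4), so (13/93) = +(93/13).
Reduce top mod 13: now compute (2/13).
Pull out 2: since 13 ≡ 5 (mod 8), (2/13) = -1.
Reached (1/13) = 1. Collecting the sign flips along the way, the symbol is +1.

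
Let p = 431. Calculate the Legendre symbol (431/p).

0

First reduce: 431 ≡ 0 (mod 431).
Top reduces to 0: gcd > 1, so the symbol is 0.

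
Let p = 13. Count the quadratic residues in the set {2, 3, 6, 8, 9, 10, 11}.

3

(2/13) = -1 → non-residue.
(3/13) = +1 → QR.
(6/13) = -1 → non-residue.
(8/13) = -1 → non-residue.
(9/13) = +1 → QR.
(10/13) = +1 → QR.
(11/13) = -1 → non-residue.
Total quadratic residues among the 7: 3.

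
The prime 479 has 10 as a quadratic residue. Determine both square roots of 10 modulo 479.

Since 479 ≡ 3 (mod 4), a square root of 10 is 10^((479+1)/4) = 10^120 mod 479.
Repeated squaring: 10^2≡100, 10^4≡420, 10^8≡128, 10^16≡98, 10^32≡24, 10^64≡97 (mod 479).
10^120 = 10^(64+32+16+8) ≡ 197 (mod 479).
Check: 197² = 38809 ≡ 10 (mod 479). The two roots are 197 and 282.

197, 282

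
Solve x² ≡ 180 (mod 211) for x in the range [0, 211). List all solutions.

32, 179

Since 211 ≡ 3 (mod 4), a square root of 180 is 180^((211+1)/4) = 180^53 mod 211.
Repeated squaring: 180^2≡117, 180^4≡185, 180^8≡43, 180^16≡161, 180^32≡179 (mod 211).
180^53 = 180^(32+16+4+1) ≡ 179 (mod 211).
Check: 179² = 32041 ≡ 180 (mod 211). The two roots are 32 and 179.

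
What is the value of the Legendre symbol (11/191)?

Euler's criterion: (11/191) ≡ 11^95 (mod 191).
11^2 ≡ 121 (mod 191)
11^4 ≡ 125 (mod 191)
11^8 ≡ 154 (mod 191)
11^16 ≡ 32 (mod 191)
11^32 ≡ 69 (mod 191)
11^64 ≡ 177 (mod 191)
11^95 = 11^(64+16+8+4+2+1) ≡ 190 (mod 191).
Result is 190 ≡ −1, so (11/191) = −1.

-1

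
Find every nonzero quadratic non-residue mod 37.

Square k = 1,…,18 (k and 37−k give the same square):
1²=1, 2²=4, 3²=9, 4²=16, 5²=25, 6²=36, 7²≡12, 8²≡27, 9²≡7, 10²≡26, 11²≡10, 12²≡33, 13²≡21, 14²≡11, 15²≡3, 16²≡34, 17²≡30, 18²≡28 (mod 37).
The residues are {1, 3, 4, 7, 9, 10, 11, 12, 16, 21, 25, 26, 27, 28, 30, 33, 34, 36}; the non-residues are the remaining 18 nonzero classes.

2, 5, 6, 8, 13, 14, 15, 17, 18, 19, 20, 22, 23, 24, 29, 31, 32, 35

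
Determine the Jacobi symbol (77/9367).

Reciprocity: 77 ≡ 1 and 9367 ≡ 3 (mod 4), so (77/9367) = +(9367/77).
Reduce top mod 77: now compute (50/77).
Pull out 2: since 77 ≡ 5 (mod 8), (2/77) = -1.
Reciprocity: 25 ≡ 1 and 77 ≡ 1 (mod 4), so (25/77) = +(77/25).
Reduce top mod 25: now compute (2/25).
Pull out 2: since 25 ≡ 1 (mod 8), (2/25) = +1.
Reached (1/25) = 1. Collecting the sign flips along the way, the symbol is -1.

-1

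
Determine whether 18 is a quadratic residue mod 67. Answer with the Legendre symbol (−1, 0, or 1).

Pull out 2: since 67 ≡ 3 (mod 8), (2/67) = -1.
Reciprocity: 9 ≡ 1 and 67 ≡ 3 (mod 4), so (9/67) = +(67/9).
Reduce top mod 9: now compute (4/9).
Pull out 2^2: since 9 ≡ 1 (mod 8), (2/9) = +1, so (2/9)^2 = +1.
Reached (1/9) = 1. Collecting the sign flips along the way, the symbol is -1.

-1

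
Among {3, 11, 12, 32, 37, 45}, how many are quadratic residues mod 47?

4

(3/47) = +1 → QR.
(11/47) = -1 → non-residue.
(12/47) = +1 → QR.
(32/47) = +1 → QR.
(37/47) = +1 → QR.
(45/47) = -1 → non-residue.
Total quadratic residues among the 6: 4.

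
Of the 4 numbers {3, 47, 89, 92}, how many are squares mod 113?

0

(3/113) = -1 → non-residue.
(47/113) = -1 → non-residue.
(89/113) = -1 → non-residue.
(92/113) = -1 → non-residue.
Total quadratic residues among the 4: 0.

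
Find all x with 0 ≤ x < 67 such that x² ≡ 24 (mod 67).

Since 67 ≡ 3 (mod 4), a square root of 24 is 24^((67+1)/4) = 24^17 mod 67.
Repeated squaring: 24^2≡40, 24^4≡59, 24^8≡64, 24^16≡9 (mod 67).
24^17 = 24^(16+1) ≡ 15 (mod 67).
Check: 15² = 225 ≡ 24 (mod 67). The two roots are 15 and 52.

15, 52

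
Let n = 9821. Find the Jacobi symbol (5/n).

1

Reciprocity: 5 ≡ 1 and 9821 ≡ 1 (mod 4), so (5/9821) = +(9821/5).
Reduce top mod 5: now compute (1/5).
Reached (1/5) = 1. Collecting the sign flips along the way, the symbol is +1.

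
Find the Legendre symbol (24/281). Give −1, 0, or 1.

Euler's criterion: (24/281) ≡ 24^140 (mod 281).
24^2 ≡ 14 (mod 281)
24^4 ≡ 196 (mod 281)
24^8 ≡ 200 (mod 281)
24^16 ≡ 98 (mod 281)
24^32 ≡ 50 (mod 281)
24^64 ≡ 252 (mod 281)
24^128 ≡ 279 (mod 281)
24^140 = 24^(128+8+4) ≡ 280 (mod 281).
Result is 280 ≡ −1, so (24/281) = −1.

-1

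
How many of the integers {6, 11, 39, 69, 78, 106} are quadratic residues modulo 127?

2

(6/127) = -1 → non-residue.
(11/127) = +1 → QR.
(39/127) = -1 → non-residue.
(69/127) = +1 → QR.
(78/127) = -1 → non-residue.
(106/127) = -1 → non-residue.
Total quadratic residues among the 6: 2.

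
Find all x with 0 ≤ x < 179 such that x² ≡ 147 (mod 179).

Since 179 ≡ 3 (mod 4), a square root of 147 is 147^((179+1)/4) = 147^45 mod 179.
Repeated squaring: 147^2≡129, 147^4≡173, 147^8≡36, 147^16≡43, 147^32≡59 (mod 179).
147^45 = 147^(32+8+4+1) ≡ 46 (mod 179).
Check: 46² = 2116 ≡ 147 (mod 179). The two roots are 46 and 133.

46, 133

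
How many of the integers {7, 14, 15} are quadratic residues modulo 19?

1

(7/19) = +1 → QR.
(14/19) = -1 → non-residue.
(15/19) = -1 → non-residue.
Total quadratic residues among the 3: 1.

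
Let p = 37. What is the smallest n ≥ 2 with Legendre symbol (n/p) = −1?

(2/37) = −1, so 2 is the smallest positive non-residue mod 37.

2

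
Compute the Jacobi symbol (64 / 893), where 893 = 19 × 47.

1

Pull out 2^6: since 893 ≡ 5 (mod 8), (2/893) = -1, so (2/893)^6 = +1.
Reached (1/893) = 1. Collecting the sign flips along the way, the symbol is +1.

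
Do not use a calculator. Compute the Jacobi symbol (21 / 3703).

0

Reciprocity: 21 ≡ 1 and 3703 ≡ 3 (mod 4), so (21/3703) = +(3703/21).
Reduce top mod 21: now compute (7/21).
Reciprocity: 7 ≡ 3 and 21 ≡ 1 (mod 4), so (7/21) = +(21/7).
Reduce top mod 7: now compute (0/7).
Top reduces to 0: gcd > 1, so the symbol is 0.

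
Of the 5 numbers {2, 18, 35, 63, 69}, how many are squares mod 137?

(2/137) = +1 → QR.
(18/137) = +1 → QR.
(35/137) = -1 → non-residue.
(63/137) = +1 → QR.
(69/137) = +1 → QR.
Total quadratic residues among the 5: 4.

4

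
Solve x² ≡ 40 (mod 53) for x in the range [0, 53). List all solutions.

53 ≡ 1 (mod 4), so we find a root by search.
Trying successive values, 26² = 676 ≡ 40 (mod 53). The other root is 53 − 26 = 27.

26, 27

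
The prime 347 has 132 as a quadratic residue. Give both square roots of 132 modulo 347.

106, 241

Since 347 ≡ 3 (mod 4), a square root of 132 is 132^((347+1)/4) = 132^87 mod 347.
Repeated squaring: 132^2≡74, 132^4≡271, 132^8≡224, 132^16≡208, 132^32≡236, 132^64≡176 (mod 347).
132^87 = 132^(64+16+4+2+1) ≡ 241 (mod 347).
Check: 241² = 58081 ≡ 132 (mod 347). The two roots are 106 and 241.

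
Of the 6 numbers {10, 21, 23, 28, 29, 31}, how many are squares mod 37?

3

(10/37) = +1 → QR.
(21/37) = +1 → QR.
(23/37) = -1 → non-residue.
(28/37) = +1 → QR.
(29/37) = -1 → non-residue.
(31/37) = -1 → non-residue.
Total quadratic residues among the 6: 3.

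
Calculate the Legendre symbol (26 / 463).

-1

Euler's criterion: (26/463) ≡ 26^231 (mod 463).
26^2 ≡ 213 (mod 463)
26^4 ≡ 458 (mod 463)
26^8 ≡ 25 (mod 463)
26^16 ≡ 162 (mod 463)
26^32 ≡ 316 (mod 463)
26^64 ≡ 311 (mod 463)
26^128 ≡ 417 (mod 463)
26^231 = 26^(128+64+32+4+2+1) ≡ 462 (mod 463).
Result is 462 ≡ −1, so (26/463) = −1.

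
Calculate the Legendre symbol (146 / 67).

First reduce: 146 ≡ 12 (mod 67).
Pull out 2^2: since 67 ≡ 3 (mod 8), (2/67) = -1, so (2/67)^2 = +1.
Reciprocity: 3 ≡ 3 and 67 ≡ 3 (mod 4), so (3/67) = −(67/3).
Reduce top mod 3: now compute (1/3).
Reached (1/3) = 1. Collecting the sign flips along the way, the symbol is -1.

-1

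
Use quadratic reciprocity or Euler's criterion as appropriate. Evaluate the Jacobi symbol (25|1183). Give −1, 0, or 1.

Reciprocity: 25 ≡ 1 and 1183 ≡ 3 (mod 4), so (25/1183) = +(1183/25).
Reduce top mod 25: now compute (8/25).
Pull out 2^3: since 25 ≡ 1 (mod 8), (2/25) = +1, so (2/25)^3 = +1.
Reached (1/25) = 1. Collecting the sign flips along the way, the symbol is +1.

1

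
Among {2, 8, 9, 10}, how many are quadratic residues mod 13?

(2/13) = -1 → non-residue.
(8/13) = -1 → non-residue.
(9/13) = +1 → QR.
(10/13) = +1 → QR.
Total quadratic residues among the 4: 2.

2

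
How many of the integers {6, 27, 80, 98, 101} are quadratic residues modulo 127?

(6/127) = -1 → non-residue.
(27/127) = -1 → non-residue.
(80/127) = -1 → non-residue.
(98/127) = +1 → QR.
(101/127) = -1 → non-residue.
Total quadratic residues among the 5: 1.

1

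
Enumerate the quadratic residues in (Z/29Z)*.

1 4 5 6 7 9 13 16 20 22 23 24 25 28

Square k = 1,…,14 (k and 29−k give the same square):
1²=1, 2²=4, 3²=9, 4²=16, 5²=25, 6²≡7, 7²≡20, 8²≡6, 9²≡23, 10²≡13, 11²≡5, 12²≡28, 13²≡24, 14²≡22 (mod 29).
So the quadratic residues mod 29 are {1, 4, 5, 6, 7, 9, 13, 16, 20, 22, 23, 24, 25, 28}.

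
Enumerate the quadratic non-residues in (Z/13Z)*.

2,5,6,7,8,11

Square k = 1,…,6 (k and 13−k give the same square):
1²=1, 2²=4, 3²=9, 4²≡3, 5²≡12, 6²≡10 (mod 13).
The residues are {1, 3, 4, 9, 10, 12}; the non-residues are the remaining 6 nonzero classes.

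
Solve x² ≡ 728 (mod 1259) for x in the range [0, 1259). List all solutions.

157, 1102

Since 1259 ≡ 3 (mod 4), a square root of 728 is 728^((1259+1)/4) = 728^315 mod 1259.
Repeated squaring: 728^2≡1204, 728^4≡507, 728^8≡213, 728^16≡45, 728^32≡766, 728^64≡62, 728^128≡67, 728^256≡712 (mod 1259).
728^315 = 728^(256+32+16+8+2+1) ≡ 157 (mod 1259).
Check: 157² = 24649 ≡ 728 (mod 1259). The two roots are 157 and 1102.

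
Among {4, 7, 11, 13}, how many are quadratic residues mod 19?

(4/19) = +1 → QR.
(7/19) = +1 → QR.
(11/19) = +1 → QR.
(13/19) = -1 → non-residue.
Total quadratic residues among the 4: 3.

3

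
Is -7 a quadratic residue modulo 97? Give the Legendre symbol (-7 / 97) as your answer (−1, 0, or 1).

First reduce: -7 ≡ 90 (mod 97).
Pull out 2: since 97 ≡ 1 (mod 8), (2/97) = +1.
Reciprocity: 45 ≡ 1 and 97 ≡ 1 (mod 4), so (45/97) = +(97/45).
Reduce top mod 45: now compute (7/45).
Reciprocity: 7 ≡ 3 and 45 ≡ 1 (mod 4), so (7/45) = +(45/7).
Reduce top mod 7: now compute (3/7).
Reciprocity: 3 ≡ 3 and 7 ≡ 3 (mod 4), so (3/7) = −(7/3).
Reduce top mod 3: now compute (1/3).
Reached (1/3) = 1. Collecting the sign flips along the way, the symbol is -1.

-1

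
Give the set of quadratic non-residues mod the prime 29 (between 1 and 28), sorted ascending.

Square k = 1,…,14 (k and 29−k give the same square):
1²=1, 2²=4, 3²=9, 4²=16, 5²=25, 6²≡7, 7²≡20, 8²≡6, 9²≡23, 10²≡13, 11²≡5, 12²≡28, 13²≡24, 14²≡22 (mod 29).
The residues are {1, 4, 5, 6, 7, 9, 13, 16, 20, 22, 23, 24, 25, 28}; the non-residues are the remaining 14 nonzero classes.

2,3,8,10,11,12,14,15,17,18,19,21,26,27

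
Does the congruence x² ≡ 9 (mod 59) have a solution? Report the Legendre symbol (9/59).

1

Reciprocity: 9 ≡ 1 and 59 ≡ 3 (mod 4), so (9/59) = +(59/9).
Reduce top mod 9: now compute (5/9).
Reciprocity: 5 ≡ 1 and 9 ≡ 1 (mod 4), so (5/9) = +(9/5).
Reduce top mod 5: now compute (4/5).
Pull out 2^2: since 5 ≡ 5 (mod 8), (2/5) = -1, so (2/5)^2 = +1.
Reached (1/5) = 1. Collecting the sign flips along the way, the symbol is +1.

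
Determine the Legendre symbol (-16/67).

-1

First reduce: -16 ≡ 51 (mod 67).
Reciprocity: 51 ≡ 3 and 67 ≡ 3 (mod 4), so (51/67) = −(67/51).
Reduce top mod 51: now compute (16/51).
Pull out 2^4: since 51 ≡ 3 (mod 8), (2/51) = -1, so (2/51)^4 = +1.
Reached (1/51) = 1. Collecting the sign flips along the way, the symbol is -1.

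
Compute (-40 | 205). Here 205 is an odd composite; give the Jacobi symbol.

First reduce: -40 ≡ 165 (mod 205).
Reciprocity: 165 ≡ 1 and 205 ≡ 1 (mod 4), so (165/205) = +(205/165).
Reduce top mod 165: now compute (40/165).
Pull out 2^3: since 165 ≡ 5 (mod 8), (2/165) = -1, so (2/165)^3 = -1.
Reciprocity: 5 ≡ 1 and 165 ≡ 1 (mod 4), so (5/165) = +(165/5).
Reduce top mod 5: now compute (0/5).
Top reduces to 0: gcd > 1, so the symbol is 0.

0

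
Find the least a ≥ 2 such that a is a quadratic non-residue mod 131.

2

(2/131) = −1, so 2 is the smallest positive non-residue mod 131.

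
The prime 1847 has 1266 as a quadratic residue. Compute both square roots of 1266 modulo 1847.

Since 1847 ≡ 3 (mod 4), a square root of 1266 is 1266^((1847+1)/4) = 1266^462 mod 1847.
Repeated squaring: 1266^2≡1407, 1266^4≡1512, 1266^8≡1405, 1266^16≡1429, 1266^32≡1106, 1266^64≡522, 1266^128≡975, 1266^256≡1267 (mod 1847).
1266^462 = 1266^(256+128+64+8+4+2) ≡ 407 (mod 1847).
Check: 407² = 165649 ≡ 1266 (mod 1847). The two roots are 407 and 1440.

407, 1440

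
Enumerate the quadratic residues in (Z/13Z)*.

1, 3, 4, 9, 10, 12

Square k = 1,…,6 (k and 13−k give the same square):
1²=1, 2²=4, 3²=9, 4²≡3, 5²≡12, 6²≡10 (mod 13).
So the quadratic residues mod 13 are {1, 3, 4, 9, 10, 12}.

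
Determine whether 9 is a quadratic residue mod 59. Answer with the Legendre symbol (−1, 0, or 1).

1

Reciprocity: 9 ≡ 1 and 59 ≡ 3 (mod 4), so (9/59) = +(59/9).
Reduce top mod 9: now compute (5/9).
Reciprocity: 5 ≡ 1 and 9 ≡ 1 (mod 4), so (5/9) = +(9/5).
Reduce top mod 5: now compute (4/5).
Pull out 2^2: since 5 ≡ 5 (mod 8), (2/5) = -1, so (2/5)^2 = +1.
Reached (1/5) = 1. Collecting the sign flips along the way, the symbol is +1.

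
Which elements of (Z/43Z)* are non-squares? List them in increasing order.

2,3,5,7,8,12,18,19,20,22,26,27,28,29,30,32,33,34,37,39,42

Square k = 1,…,21 (k and 43−k give the same square):
1²=1, 2²=4, 3²=9, 4²=16, 5²=25, 6²=36, 7²≡6, 8²≡21, 9²≡38, 10²≡14, 11²≡35, 12²≡15, 13²≡40, 14²≡24, 15²≡10, 16²≡41, 17²≡31, 18²≡23, 19²≡17, 20²≡13, 21²≡11 (mod 43).
The residues are {1, 4, 6, 9, 10, 11, 13, 14, 15, 16, 17, 21, 23, 24, 25, 31, 35, 36, 38, 40, 41}; the non-residues are the remaining 21 nonzero classes.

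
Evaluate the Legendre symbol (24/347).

Euler's criterion: (24/347) ≡ 24^173 (mod 347).
24^2 ≡ 229 (mod 347)
24^4 ≡ 44 (mod 347)
24^8 ≡ 201 (mod 347)
24^16 ≡ 149 (mod 347)
24^32 ≡ 340 (mod 347)
24^64 ≡ 49 (mod 347)
24^128 ≡ 319 (mod 347)
24^173 = 24^(128+32+8+4+1) ≡ 346 (mod 347).
Result is 346 ≡ −1, so (24/347) = −1.

-1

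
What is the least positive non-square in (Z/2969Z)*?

(2/2969) = +1, so 2 is a residue.
(3/2969) = −1, so 3 is the smallest positive non-residue mod 2969.

3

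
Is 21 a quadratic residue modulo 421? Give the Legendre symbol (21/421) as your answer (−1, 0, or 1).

1

Reciprocity: 21 ≡ 1 and 421 ≡ 1 (mod 4), so (21/421) = +(421/21).
Reduce top mod 21: now compute (1/21).
Reached (1/21) = 1. Collecting the sign flips along the way, the symbol is +1.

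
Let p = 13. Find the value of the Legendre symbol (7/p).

Euler's criterion: (7/13) ≡ 7^6 (mod 13).
7^2 ≡ 10 (mod 13)
7^4 ≡ 9 (mod 13)
7^6 = 7^(4+2) ≡ 12 (mod 13).
Result is 12 ≡ −1, so (7/13) = −1.

-1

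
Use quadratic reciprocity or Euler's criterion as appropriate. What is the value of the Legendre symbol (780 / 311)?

First reduce: 780 ≡ 158 (mod 311).
Pull out 2: since 311 ≡ 7 (mod 8), (2/311) = +1.
Reciprocity: 79 ≡ 3 and 311 ≡ 3 (mod 4), so (79/311) = −(311/79).
Reduce top mod 79: now compute (74/79).
Pull out 2: since 79 ≡ 7 (mod 8), (2/79) = +1.
Reciprocity: 37 ≡ 1 and 79 ≡ 3 (mod 4), so (37/79) = +(79/37).
Reduce top mod 37: now compute (5/37).
Reciprocity: 5 ≡ 1 and 37 ≡ 1 (mod 4), so (5/37) = +(37/5).
Reduce top mod 5: now compute (2/5).
Pull out 2: since 5 ≡ 5 (mod 8), (2/5) = -1.
Reached (1/5) = 1. Collecting the sign flips along the way, the symbol is +1.

1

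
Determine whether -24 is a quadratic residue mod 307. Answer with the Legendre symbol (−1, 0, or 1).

-1

Euler's criterion: (-24/307) ≡ 283^153 (mod 307).
283^2 ≡ 269 (mod 307)
283^4 ≡ 216 (mod 307)
283^8 ≡ 299 (mod 307)
283^16 ≡ 64 (mod 307)
283^32 ≡ 105 (mod 307)
283^64 ≡ 280 (mod 307)
283^128 ≡ 115 (mod 307)
283^153 = 283^(128+16+8+1) ≡ 306 (mod 307).
Result is 306 ≡ −1, so (-24/307) = −1.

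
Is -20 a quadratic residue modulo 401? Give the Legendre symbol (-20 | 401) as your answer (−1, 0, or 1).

First reduce: -20 ≡ 381 (mod 401).
Reciprocity: 381 ≡ 1 and 401 ≡ 1 (mod 4), so (381/401) = +(401/381).
Reduce top mod 381: now compute (20/381).
Pull out 2^2: since 381 ≡ 5 (mod 8), (2/381) = -1, so (2/381)^2 = +1.
Reciprocity: 5 ≡ 1 and 381 ≡ 1 (mod 4), so (5/381) = +(381/5).
Reduce top mod 5: now compute (1/5).
Reached (1/5) = 1. Collecting the sign flips along the way, the symbol is +1.

1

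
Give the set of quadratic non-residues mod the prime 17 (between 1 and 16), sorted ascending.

Square k = 1,…,8 (k and 17−k give the same square):
1²=1, 2²=4, 3²=9, 4²=16, 5²≡8, 6²≡2, 7²≡15, 8²≡13 (mod 17).
The residues are {1, 2, 4, 8, 9, 13, 15, 16}; the non-residues are the remaining 8 nonzero classes.

3, 5, 6, 7, 10, 11, 12, 14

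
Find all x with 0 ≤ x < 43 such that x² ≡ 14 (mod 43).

10, 33

Since 43 ≡ 3 (mod 4), a square root of 14 is 14^((43+1)/4) = 14^11 mod 43.
Repeated squaring: 14^2≡24, 14^4≡17, 14^8≡31 (mod 43).
14^11 = 14^(8+2+1) ≡ 10 (mod 43).
Check: 10² = 100 ≡ 14 (mod 43). The two roots are 10 and 33.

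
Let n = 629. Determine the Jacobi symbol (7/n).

-1

Reciprocity: 7 ≡ 3 and 629 ≡ 1 (mod 4), so (7/629) = +(629/7).
Reduce top mod 7: now compute (6/7).
Pull out 2: since 7 ≡ 7 (mod 8), (2/7) = +1.
Reciprocity: 3 ≡ 3 and 7 ≡ 3 (mod 4), so (3/7) = −(7/3).
Reduce top mod 3: now compute (1/3).
Reached (1/3) = 1. Collecting the sign flips along the way, the symbol is -1.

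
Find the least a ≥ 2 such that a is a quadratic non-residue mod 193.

5

(2/193) = +1, so 2 is a residue.
(3/193) = +1, so 3 is a residue.
(4/193) = +1, so 4 is a residue.
(5/193) = −1, so 5 is the smallest positive non-residue mod 193.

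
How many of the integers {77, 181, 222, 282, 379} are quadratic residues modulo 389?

2

(77/389) = +1 → QR.
(181/389) = +1 → QR.
(222/389) = -1 → non-residue.
(282/389) = -1 → non-residue.
(379/389) = -1 → non-residue.
Total quadratic residues among the 5: 2.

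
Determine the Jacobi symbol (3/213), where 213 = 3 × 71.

0

Reciprocity: 3 ≡ 3 and 213 ≡ 1 (mod 4), so (3/213) = +(213/3).
Reduce top mod 3: now compute (0/3).
Top reduces to 0: gcd > 1, so the symbol is 0.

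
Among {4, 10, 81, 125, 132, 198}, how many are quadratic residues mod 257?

3

(4/257) = +1 → QR.
(10/257) = -1 → non-residue.
(81/257) = +1 → QR.
(125/257) = -1 → non-residue.
(132/257) = -1 → non-residue.
(198/257) = +1 → QR.
Total quadratic residues among the 6: 3.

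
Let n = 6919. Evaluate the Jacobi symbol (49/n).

1

Reciprocity: 49 ≡ 1 and 6919 ≡ 3 (mod 4), so (49/6919) = +(6919/49).
Reduce top mod 49: now compute (10/49).
Pull out 2: since 49 ≡ 1 (mod 8), (2/49) = +1.
Reciprocity: 5 ≡ 1 and 49 ≡ 1 (mod 4), so (5/49) = +(49/5).
Reduce top mod 5: now compute (4/5).
Pull out 2^2: since 5 ≡ 5 (mod 8), (2/5) = -1, so (2/5)^2 = +1.
Reached (1/5) = 1. Collecting the sign flips along the way, the symbol is +1.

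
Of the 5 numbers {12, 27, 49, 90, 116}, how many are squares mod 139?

(12/139) = -1 → non-residue.
(27/139) = -1 → non-residue.
(49/139) = +1 → QR.
(90/139) = -1 → non-residue.
(116/139) = +1 → QR.
Total quadratic residues among the 5: 2.

2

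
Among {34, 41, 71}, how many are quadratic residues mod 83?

(34/83) = -1 → non-residue.
(41/83) = +1 → QR.
(71/83) = -1 → non-residue.
Total quadratic residues among the 3: 1.

1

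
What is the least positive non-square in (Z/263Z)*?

5

(2/263) = +1, so 2 is a residue.
(3/263) = +1, so 3 is a residue.
(4/263) = +1, so 4 is a residue.
(5/263) = −1, so 5 is the smallest positive non-residue mod 263.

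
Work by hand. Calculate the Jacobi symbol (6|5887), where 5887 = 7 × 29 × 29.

-1

Pull out 2: since 5887 ≡ 7 (mod 8), (2/5887) = +1.
Reciprocity: 3 ≡ 3 and 5887 ≡ 3 (mod 4), so (3/5887) = −(5887/3).
Reduce top mod 3: now compute (1/3).
Reached (1/3) = 1. Collecting the sign flips along the way, the symbol is -1.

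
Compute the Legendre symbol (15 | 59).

Reciprocity: 15 ≡ 3 and 59 ≡ 3 (mod 4), so (15/59) = −(59/15).
Reduce top mod 15: now compute (14/15).
Pull out 2: since 15 ≡ 7 (mod 8), (2/15) = +1.
Reciprocity: 7 ≡ 3 and 15 ≡ 3 (mod 4), so (7/15) = −(15/7).
Reduce top mod 7: now compute (1/7).
Reached (1/7) = 1. Collecting the sign flips along the way, the symbol is +1.

1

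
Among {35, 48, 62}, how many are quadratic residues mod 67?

2

(35/67) = +1 → QR.
(48/67) = -1 → non-residue.
(62/67) = +1 → QR.
Total quadratic residues among the 3: 2.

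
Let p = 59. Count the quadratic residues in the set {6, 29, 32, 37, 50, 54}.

(6/59) = -1 → non-residue.
(29/59) = +1 → QR.
(32/59) = -1 → non-residue.
(37/59) = -1 → non-residue.
(50/59) = -1 → non-residue.
(54/59) = -1 → non-residue.
Total quadratic residues among the 6: 1.

1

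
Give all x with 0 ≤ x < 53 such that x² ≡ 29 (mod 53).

53 ≡ 1 (mod 4), so we find a root by search.
Trying successive values, 20² = 400 ≡ 29 (mod 53). The other root is 53 − 20 = 33.

20, 33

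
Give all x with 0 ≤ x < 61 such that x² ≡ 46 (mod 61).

30, 31

61 ≡ 1 (mod 4), so we find a root by search.
Trying successive values, 30² = 900 ≡ 46 (mod 61). The other root is 61 − 30 = 31.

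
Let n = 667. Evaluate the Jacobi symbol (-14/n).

-1

First reduce: -14 ≡ 653 (mod 667).
Reciprocity: 653 ≡ 1 and 667 ≡ 3 (mod 4), so (653/667) = +(667/653).
Reduce top mod 653: now compute (14/653).
Pull out 2: since 653 ≡ 5 (mod 8), (2/653) = -1.
Reciprocity: 7 ≡ 3 and 653 ≡ 1 (mod 4), so (7/653) = +(653/7).
Reduce top mod 7: now compute (2/7).
Pull out 2: since 7 ≡ 7 (mod 8), (2/7) = +1.
Reached (1/7) = 1. Collecting the sign flips along the way, the symbol is -1.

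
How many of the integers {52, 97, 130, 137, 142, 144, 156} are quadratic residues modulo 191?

5

(52/191) = +1 → QR.
(97/191) = +1 → QR.
(130/191) = +1 → QR.
(137/191) = -1 → non-residue.
(142/191) = -1 → non-residue.
(144/191) = +1 → QR.
(156/191) = +1 → QR.
Total quadratic residues among the 7: 5.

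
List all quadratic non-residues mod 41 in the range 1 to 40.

3,6,7,11,12,13,14,15,17,19,22,24,26,27,28,29,30,34,35,38

Square k = 1,…,20 (k and 41−k give the same square):
1²=1, 2²=4, 3²=9, 4²=16, 5²=25, 6²=36, 7²≡8, 8²≡23, 9²≡40, 10²≡18, 11²≡39, 12²≡21, 13²≡5, 14²≡32, 15²≡20, 16²≡10, 17²≡2, 18²≡37, 19²≡33, 20²≡31 (mod 41).
The residues are {1, 2, 4, 5, 8, 9, 10, 16, 18, 20, 21, 23, 25, 31, 32, 33, 36, 37, 39, 40}; the non-residues are the remaining 20 nonzero classes.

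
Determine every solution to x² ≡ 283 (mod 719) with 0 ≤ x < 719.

115, 604

Since 719 ≡ 3 (mod 4), a square root of 283 is 283^((719+1)/4) = 283^180 mod 719.
Repeated squaring: 283^2≡280, 283^4≡29, 283^8≡122, 283^16≡504, 283^32≡209, 283^64≡541, 283^128≡48 (mod 719).
283^180 = 283^(128+32+16+4) ≡ 604 (mod 719).
Check: 604² = 364816 ≡ 283 (mod 719). The two roots are 115 and 604.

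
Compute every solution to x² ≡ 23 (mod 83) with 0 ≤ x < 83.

40, 43

Since 83 ≡ 3 (mod 4), a square root of 23 is 23^((83+1)/4) = 23^21 mod 83.
Repeated squaring: 23^2≡31, 23^4≡48, 23^8≡63, 23^16≡68 (mod 83).
23^21 = 23^(16+4+1) ≡ 40 (mod 83).
Check: 40² = 1600 ≡ 23 (mod 83). The two roots are 40 and 43.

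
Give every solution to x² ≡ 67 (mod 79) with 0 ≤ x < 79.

15, 64

Since 79 ≡ 3 (mod 4), a square root of 67 is 67^((79+1)/4) = 67^20 mod 79.
Repeated squaring: 67^2≡65, 67^4≡38, 67^8≡22, 67^16≡10 (mod 79).
67^20 = 67^(16+4) ≡ 64 (mod 79).
Check: 64² = 4096 ≡ 67 (mod 79). The two roots are 15 and 64.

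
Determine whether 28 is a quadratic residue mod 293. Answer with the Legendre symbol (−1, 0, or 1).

Pull out 2^2: since 293 ≡ 5 (mod 8), (2/293) = -1, so (2/293)^2 = +1.
Reciprocity: 7 ≡ 3 and 293 ≡ 1 (mod 4), so (7/293) = +(293/7).
Reduce top mod 7: now compute (6/7).
Pull out 2: since 7 ≡ 7 (mod 8), (2/7) = +1.
Reciprocity: 3 ≡ 3 and 7 ≡ 3 (mod 4), so (3/7) = −(7/3).
Reduce top mod 3: now compute (1/3).
Reached (1/3) = 1. Collecting the sign flips along the way, the symbol is -1.

-1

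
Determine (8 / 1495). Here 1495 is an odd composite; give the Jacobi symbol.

Pull out 2^3: since 1495 ≡ 7 (mod 8), (2/1495) = +1, so (2/1495)^3 = +1.
Reached (1/1495) = 1. Collecting the sign flips along the way, the symbol is +1.

1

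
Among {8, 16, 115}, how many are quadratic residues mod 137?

(8/137) = +1 → QR.
(16/137) = +1 → QR.
(115/137) = +1 → QR.
Total quadratic residues among the 3: 3.

3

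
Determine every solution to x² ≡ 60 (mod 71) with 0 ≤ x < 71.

Since 71 ≡ 3 (mod 4), a square root of 60 is 60^((71+1)/4) = 60^18 mod 71.
Repeated squaring: 60^2≡50, 60^4≡15, 60^8≡12, 60^16≡2 (mod 71).
60^18 = 60^(16+2) ≡ 29 (mod 71).
Check: 29² = 841 ≡ 60 (mod 71). The two roots are 29 and 42.

29, 42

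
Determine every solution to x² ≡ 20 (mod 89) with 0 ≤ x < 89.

38, 51

89 ≡ 1 (mod 4), so we find a root by search.
Trying successive values, 38² = 1444 ≡ 20 (mod 89). The other root is 89 − 38 = 51.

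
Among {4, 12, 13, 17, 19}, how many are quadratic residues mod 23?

(4/23) = +1 → QR.
(12/23) = +1 → QR.
(13/23) = +1 → QR.
(17/23) = -1 → non-residue.
(19/23) = -1 → non-residue.
Total quadratic residues among the 5: 3.

3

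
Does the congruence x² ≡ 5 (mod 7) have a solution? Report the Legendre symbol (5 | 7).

Reciprocity: 5 ≡ 1 and 7 ≡ 3 (mod 4), so (5/7) = +(7/5).
Reduce top mod 5: now compute (2/5).
Pull out 2: since 5 ≡ 5 (mod 8), (2/5) = -1.
Reached (1/5) = 1. Collecting the sign flips along the way, the symbol is -1.

-1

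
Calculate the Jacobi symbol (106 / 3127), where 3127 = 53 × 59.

0

Pull out 2: since 3127 ≡ 7 (mod 8), (2/3127) = +1.
Reciprocity: 53 ≡ 1 and 3127 ≡ 3 (mod 4), so (53/3127) = +(3127/53).
Reduce top mod 53: now compute (0/53).
Top reduces to 0: gcd > 1, so the symbol is 0.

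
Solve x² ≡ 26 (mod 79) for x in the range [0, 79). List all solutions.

Since 79 ≡ 3 (mod 4), a square root of 26 is 26^((79+1)/4) = 26^20 mod 79.
Repeated squaring: 26^2≡44, 26^4≡40, 26^8≡20, 26^16≡5 (mod 79).
26^20 = 26^(16+4) ≡ 42 (mod 79).
Check: 42² = 1764 ≡ 26 (mod 79). The two roots are 37 and 42.

37, 42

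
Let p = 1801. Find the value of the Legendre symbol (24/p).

1

Pull out 2^3: since 1801 ≡ 1 (mod 8), (2/1801) = +1, so (2/1801)^3 = +1.
Reciprocity: 3 ≡ 3 and 1801 ≡ 1 (mod 4), so (3/1801) = +(1801/3).
Reduce top mod 3: now compute (1/3).
Reached (1/3) = 1. Collecting the sign flips along the way, the symbol is +1.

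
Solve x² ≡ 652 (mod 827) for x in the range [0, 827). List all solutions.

Since 827 ≡ 3 (mod 4), a square root of 652 is 652^((827+1)/4) = 652^207 mod 827.
Repeated squaring: 652^2≡26, 652^4≡676, 652^8≡472, 652^16≡321, 652^32≡493, 652^64≡738, 652^128≡478 (mod 827).
652^207 = 652^(128+64+8+4+2+1) ≡ 575 (mod 827).
Check: 575² = 330625 ≡ 652 (mod 827). The two roots are 252 and 575.

252, 575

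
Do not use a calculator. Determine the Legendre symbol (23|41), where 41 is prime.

Reciprocity: 23 ≡ 3 and 41 ≡ 1 (mod 4), so (23/41) = +(41/23).
Reduce top mod 23: now compute (18/23).
Pull out 2: since 23 ≡ 7 (mod 8), (2/23) = +1.
Reciprocity: 9 ≡ 1 and 23 ≡ 3 (mod 4), so (9/23) = +(23/9).
Reduce top mod 9: now compute (5/9).
Reciprocity: 5 ≡ 1 and 9 ≡ 1 (mod 4), so (5/9) = +(9/5).
Reduce top mod 5: now compute (4/5).
Pull out 2^2: since 5 ≡ 5 (mod 8), (2/5) = -1, so (2/5)^2 = +1.
Reached (1/5) = 1. Collecting the sign flips along the way, the symbol is +1.

1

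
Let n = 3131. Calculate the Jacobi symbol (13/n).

-1

Reciprocity: 13 ≡ 1 and 3131 ≡ 3 (mod 4), so (13/3131) = +(3131/13).
Reduce top mod 13: now compute (11/13).
Reciprocity: 11 ≡ 3 and 13 ≡ 1 (mod 4), so (11/13) = +(13/11).
Reduce top mod 11: now compute (2/11).
Pull out 2: since 11 ≡ 3 (mod 8), (2/11) = -1.
Reached (1/11) = 1. Collecting the sign flips along the way, the symbol is -1.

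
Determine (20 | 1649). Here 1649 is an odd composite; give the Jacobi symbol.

1

Pull out 2^2: since 1649 ≡ 1 (mod 8), (2/1649) = +1, so (2/1649)^2 = +1.
Reciprocity: 5 ≡ 1 and 1649 ≡ 1 (mod 4), so (5/1649) = +(1649/5).
Reduce top mod 5: now compute (4/5).
Pull out 2^2: since 5 ≡ 5 (mod 8), (2/5) = -1, so (2/5)^2 = +1.
Reached (1/5) = 1. Collecting the sign flips along the way, the symbol is +1.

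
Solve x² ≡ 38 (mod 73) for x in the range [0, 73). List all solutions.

73 ≡ 1 (mod 4), so we find a root by search.
Trying successive values, 29² = 841 ≡ 38 (mod 73). The other root is 73 − 29 = 44.

29, 44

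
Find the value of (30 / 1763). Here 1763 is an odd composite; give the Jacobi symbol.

1

Pull out 2: since 1763 ≡ 3 (mod 8), (2/1763) = -1.
Reciprocity: 15 ≡ 3 and 1763 ≡ 3 (mod 4), so (15/1763) = −(1763/15).
Reduce top mod 15: now compute (8/15).
Pull out 2^3: since 15 ≡ 7 (mod 8), (2/15) = +1, so (2/15)^3 = +1.
Reached (1/15) = 1. Collecting the sign flips along the way, the symbol is +1.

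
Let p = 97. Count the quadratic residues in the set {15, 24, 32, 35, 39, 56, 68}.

(15/97) = -1 → non-residue.
(24/97) = +1 → QR.
(32/97) = +1 → QR.
(35/97) = +1 → QR.
(39/97) = -1 → non-residue.
(56/97) = -1 → non-residue.
(68/97) = -1 → non-residue.
Total quadratic residues among the 7: 3.

3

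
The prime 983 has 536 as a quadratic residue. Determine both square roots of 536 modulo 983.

444, 539

Since 983 ≡ 3 (mod 4), a square root of 536 is 536^((983+1)/4) = 536^246 mod 983.
Repeated squaring: 536^2≡260, 536^4≡756, 536^8≡413, 536^16≡510, 536^32≡588, 536^64≡711, 536^128≡259 (mod 983).
536^246 = 536^(128+64+32+16+4+2) ≡ 444 (mod 983).
Check: 444² = 197136 ≡ 536 (mod 983). The two roots are 444 and 539.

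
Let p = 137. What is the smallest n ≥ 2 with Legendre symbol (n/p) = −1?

(2/137) = +1, so 2 is a residue.
(3/137) = −1, so 3 is the smallest positive non-residue mod 137.

3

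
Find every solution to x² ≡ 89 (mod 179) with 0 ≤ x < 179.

39, 140

Since 179 ≡ 3 (mod 4), a square root of 89 is 89^((179+1)/4) = 89^45 mod 179.
Repeated squaring: 89^2≡45, 89^4≡56, 89^8≡93, 89^16≡57, 89^32≡27 (mod 179).
89^45 = 89^(32+8+4+1) ≡ 39 (mod 179).
Check: 39² = 1521 ≡ 89 (mod 179). The two roots are 39 and 140.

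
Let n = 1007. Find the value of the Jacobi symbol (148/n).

-1

Pull out 2^2: since 1007 ≡ 7 (mod 8), (2/1007) = +1, so (2/1007)^2 = +1.
Reciprocity: 37 ≡ 1 and 1007 ≡ 3 (mod 4), so (37/1007) = +(1007/37).
Reduce top mod 37: now compute (8/37).
Pull out 2^3: since 37 ≡ 5 (mod 8), (2/37) = -1, so (2/37)^3 = -1.
Reached (1/37) = 1. Collecting the sign flips along the way, the symbol is -1.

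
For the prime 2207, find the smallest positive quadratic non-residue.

(2/2207) = +1, so 2 is a residue.
(3/2207) = +1, so 3 is a residue.
(4/2207) = +1, so 4 is a residue.
(5/2207) = −1, so 5 is the smallest positive non-residue mod 2207.

5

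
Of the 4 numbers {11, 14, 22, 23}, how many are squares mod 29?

(11/29) = -1 → non-residue.
(14/29) = -1 → non-residue.
(22/29) = +1 → QR.
(23/29) = +1 → QR.
Total quadratic residues among the 4: 2.

2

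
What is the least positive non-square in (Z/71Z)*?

7

(2/71) = +1, so 2 is a residue.
(3/71) = +1, so 3 is a residue.
(4/71) = +1, so 4 is a residue.
(5/71) = +1, so 5 is a residue.
(6/71) = +1, so 6 is a residue.
(7/71) = −1, so 7 is the smallest positive non-residue mod 71.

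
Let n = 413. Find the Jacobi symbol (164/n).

Pull out 2^2: since 413 ≡ 5 (mod 8), (2/413) = -1, so (2/413)^2 = +1.
Reciprocity: 41 ≡ 1 and 413 ≡ 1 (mod 4), so (41/413) = +(413/41).
Reduce top mod 41: now compute (3/41).
Reciprocity: 3 ≡ 3 and 41 ≡ 1 (mod 4), so (3/41) = +(41/3).
Reduce top mod 3: now compute (2/3).
Pull out 2: since 3 ≡ 3 (mod 8), (2/3) = -1.
Reached (1/3) = 1. Collecting the sign flips along the way, the symbol is -1.

-1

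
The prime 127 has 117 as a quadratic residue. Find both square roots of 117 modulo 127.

25, 102

Since 127 ≡ 3 (mod 4), a square root of 117 is 117^((127+1)/4) = 117^32 mod 127.
Repeated squaring: 117^2≡100, 117^4≡94, 117^8≡73, 117^16≡122, 117^32≡25 (mod 127).
117^32 = 117^(32) ≡ 25 (mod 127).
Check: 25² = 625 ≡ 117 (mod 127). The two roots are 25 and 102.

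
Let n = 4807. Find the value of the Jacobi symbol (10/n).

-1

Pull out 2: since 4807 ≡ 7 (mod 8), (2/4807) = +1.
Reciprocity: 5 ≡ 1 and 4807 ≡ 3 (mod 4), so (5/4807) = +(4807/5).
Reduce top mod 5: now compute (2/5).
Pull out 2: since 5 ≡ 5 (mod 8), (2/5) = -1.
Reached (1/5) = 1. Collecting the sign flips along the way, the symbol is -1.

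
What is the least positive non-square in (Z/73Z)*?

(2/73) = +1, so 2 is a residue.
(3/73) = +1, so 3 is a residue.
(4/73) = +1, so 4 is a residue.
(5/73) = −1, so 5 is the smallest positive non-residue mod 73.

5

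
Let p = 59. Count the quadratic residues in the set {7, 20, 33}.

(7/59) = +1 → QR.
(20/59) = +1 → QR.
(33/59) = -1 → non-residue.
Total quadratic residues among the 3: 2.

2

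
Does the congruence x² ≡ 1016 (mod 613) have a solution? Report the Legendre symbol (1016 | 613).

1

Euler's criterion: (1016/613) ≡ 403^306 (mod 613).
403^2 ≡ 577 (mod 613)
403^4 ≡ 70 (mod 613)
403^8 ≡ 609 (mod 613)
403^16 ≡ 16 (mod 613)
403^32 ≡ 256 (mod 613)
403^64 ≡ 558 (mod 613)
403^128 ≡ 573 (mod 613)
403^256 ≡ 374 (mod 613)
403^306 = 403^(256+32+16+2) ≡ 1 (mod 613).
Result is 1, so (1016/613) = 1.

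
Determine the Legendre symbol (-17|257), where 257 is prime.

1

First reduce: -17 ≡ 240 (mod 257).
Pull out 2^4: since 257 ≡ 1 (mod 8), (2/257) = +1, so (2/257)^4 = +1.
Reciprocity: 15 ≡ 3 and 257 ≡ 1 (mod 4), so (15/257) = +(257/15).
Reduce top mod 15: now compute (2/15).
Pull out 2: since 15 ≡ 7 (mod 8), (2/15) = +1.
Reached (1/15) = 1. Collecting the sign flips along the way, the symbol is +1.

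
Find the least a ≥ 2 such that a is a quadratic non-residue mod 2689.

13

(2/2689) = +1, so 2 is a residue.
(3/2689) = +1, so 3 is a residue.
(4/2689) = +1, so 4 is a residue.
(5/2689) = +1, so 5 is a residue.
(6/2689) = +1, so 6 is a residue.
(7/2689) = +1, so 7 is a residue.
(8/2689) = +1, so 8 is a residue.
(9/2689) = +1, so 9 is a residue.
(10/2689) = +1, so 10 is a residue.
(11/2689) = +1, so 11 is a residue.
(12/2689) = +1, so 12 is a residue.
(13/2689) = −1, so 13 is the smallest positive non-residue mod 2689.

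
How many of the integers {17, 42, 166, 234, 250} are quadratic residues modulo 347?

2

(17/347) = -1 → non-residue.
(42/347) = +1 → QR.
(166/347) = -1 → non-residue.
(234/347) = -1 → non-residue.
(250/347) = +1 → QR.
Total quadratic residues among the 5: 2.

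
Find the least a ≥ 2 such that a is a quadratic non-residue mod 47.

5

(2/47) = +1, so 2 is a residue.
(3/47) = +1, so 3 is a residue.
(4/47) = +1, so 4 is a residue.
(5/47) = −1, so 5 is the smallest positive non-residue mod 47.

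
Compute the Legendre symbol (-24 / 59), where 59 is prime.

1

Euler's criterion: (-24/59) ≡ 35^29 (mod 59).
35^2 ≡ 45 (mod 59)
35^4 ≡ 19 (mod 59)
35^8 ≡ 7 (mod 59)
35^16 ≡ 49 (mod 59)
35^29 = 35^(16+8+4+1) ≡ 1 (mod 59).
Result is 1, so (-24/59) = 1.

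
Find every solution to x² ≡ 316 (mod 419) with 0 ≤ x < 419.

Since 419 ≡ 3 (mod 4), a square root of 316 is 316^((419+1)/4) = 316^105 mod 419.
Repeated squaring: 316^2≡134, 316^4≡358, 316^8≡369, 316^16≡405, 316^32≡196, 316^64≡287 (mod 419).
316^105 = 316^(64+32+8+1) ≡ 362 (mod 419).
Check: 362² = 131044 ≡ 316 (mod 419). The two roots are 57 and 362.

57, 362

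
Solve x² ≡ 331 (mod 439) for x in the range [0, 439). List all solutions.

Since 439 ≡ 3 (mod 4), a square root of 331 is 331^((439+1)/4) = 331^110 mod 439.
Repeated squaring: 331^2≡250, 331^4≡162, 331^8≡343, 331^16≡436, 331^32≡9, 331^64≡81 (mod 439).
331^110 = 331^(64+32+8+4+2) ≡ 137 (mod 439).
Check: 137² = 18769 ≡ 331 (mod 439). The two roots are 137 and 302.

137, 302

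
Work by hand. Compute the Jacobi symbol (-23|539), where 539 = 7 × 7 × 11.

First reduce: -23 ≡ 516 (mod 539).
Pull out 2^2: since 539 ≡ 3 (mod 8), (2/539) = -1, so (2/539)^2 = +1.
Reciprocity: 129 ≡ 1 and 539 ≡ 3 (mod 4), so (129/539) = +(539/129).
Reduce top mod 129: now compute (23/129).
Reciprocity: 23 ≡ 3 and 129 ≡ 1 (mod 4), so (23/129) = +(129/23).
Reduce top mod 23: now compute (14/23).
Pull out 2: since 23 ≡ 7 (mod 8), (2/23) = +1.
Reciprocity: 7 ≡ 3 and 23 ≡ 3 (mod 4), so (7/23) = −(23/7).
Reduce top mod 7: now compute (2/7).
Pull out 2: since 7 ≡ 7 (mod 8), (2/7) = +1.
Reached (1/7) = 1. Collecting the sign flips along the way, the symbol is -1.

-1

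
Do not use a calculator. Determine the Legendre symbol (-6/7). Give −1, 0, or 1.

1

First reduce: -6 ≡ 1 (mod 7).
Reached (1/7) = 1. Collecting the sign flips along the way, the symbol is +1.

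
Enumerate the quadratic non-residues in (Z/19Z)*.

2,3,8,10,12,13,14,15,18

Square k = 1,…,9 (k and 19−k give the same square):
1²=1, 2²=4, 3²=9, 4²=16, 5²≡6, 6²≡17, 7²≡11, 8²≡7, 9²≡5 (mod 19).
The residues are {1, 4, 5, 6, 7, 9, 11, 16, 17}; the non-residues are the remaining 9 nonzero classes.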